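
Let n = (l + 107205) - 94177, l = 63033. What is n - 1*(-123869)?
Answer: 199930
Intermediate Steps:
n = 76061 (n = (63033 + 107205) - 94177 = 170238 - 94177 = 76061)
n - 1*(-123869) = 76061 - 1*(-123869) = 76061 + 123869 = 199930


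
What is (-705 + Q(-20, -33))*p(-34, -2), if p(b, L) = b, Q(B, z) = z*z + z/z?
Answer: -13090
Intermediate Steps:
Q(B, z) = 1 + z² (Q(B, z) = z² + 1 = 1 + z²)
(-705 + Q(-20, -33))*p(-34, -2) = (-705 + (1 + (-33)²))*(-34) = (-705 + (1 + 1089))*(-34) = (-705 + 1090)*(-34) = 385*(-34) = -13090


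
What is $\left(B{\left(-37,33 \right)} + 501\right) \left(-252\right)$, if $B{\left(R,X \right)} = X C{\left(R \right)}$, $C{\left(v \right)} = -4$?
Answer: $-92988$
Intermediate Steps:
$B{\left(R,X \right)} = - 4 X$ ($B{\left(R,X \right)} = X \left(-4\right) = - 4 X$)
$\left(B{\left(-37,33 \right)} + 501\right) \left(-252\right) = \left(\left(-4\right) 33 + 501\right) \left(-252\right) = \left(-132 + 501\right) \left(-252\right) = 369 \left(-252\right) = -92988$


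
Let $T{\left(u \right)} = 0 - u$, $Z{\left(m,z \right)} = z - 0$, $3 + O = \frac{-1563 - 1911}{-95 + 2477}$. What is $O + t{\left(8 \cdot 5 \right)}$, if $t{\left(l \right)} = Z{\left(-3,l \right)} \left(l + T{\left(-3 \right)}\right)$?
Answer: $\frac{681070}{397} \approx 1715.5$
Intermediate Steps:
$O = - \frac{1770}{397}$ ($O = -3 + \frac{-1563 - 1911}{-95 + 2477} = -3 - \frac{3474}{2382} = -3 - \frac{579}{397} = - \frac{1770}{397} \approx -4.4584$)
$Z{\left(m,z \right)} = z$ ($Z{\left(m,z \right)} = z + 0 = z$)
$T{\left(u \right)} = - u$
$t{\left(l \right)} = l \left(3 + l\right)$ ($t{\left(l \right)} = l \left(l - -3\right) = l \left(l + 3\right) = l \left(3 + l\right)$)
$O + t{\left(8 \cdot 5 \right)} = - \frac{1770}{397} + 8 \cdot 5 \left(3 + 8 \cdot 5\right) = - \frac{1770}{397} + 40 \left(3 + 40\right) = - \frac{1770}{397} + 40 \cdot 43 = - \frac{1770}{397} + 1720 = \frac{681070}{397}$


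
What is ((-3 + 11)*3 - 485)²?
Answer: 212521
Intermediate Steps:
((-3 + 11)*3 - 485)² = (8*3 - 485)² = (24 - 485)² = (-461)² = 212521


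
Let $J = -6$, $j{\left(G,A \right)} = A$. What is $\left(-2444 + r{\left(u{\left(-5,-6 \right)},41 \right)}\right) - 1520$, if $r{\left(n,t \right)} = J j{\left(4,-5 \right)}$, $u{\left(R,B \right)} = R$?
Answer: $-3934$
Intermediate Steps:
$r{\left(n,t \right)} = 30$ ($r{\left(n,t \right)} = \left(-6\right) \left(-5\right) = 30$)
$\left(-2444 + r{\left(u{\left(-5,-6 \right)},41 \right)}\right) - 1520 = \left(-2444 + 30\right) - 1520 = -2414 - 1520 = -3934$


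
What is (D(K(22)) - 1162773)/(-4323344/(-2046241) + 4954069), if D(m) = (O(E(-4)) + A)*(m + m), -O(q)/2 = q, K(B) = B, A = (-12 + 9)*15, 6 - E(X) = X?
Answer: -2385166035553/10137223427973 ≈ -0.23529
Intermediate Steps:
E(X) = 6 - X
A = -45 (A = -3*15 = -45)
O(q) = -2*q
D(m) = -130*m (D(m) = (-2*(6 - 1*(-4)) - 45)*(m + m) = (-2*(6 + 4) - 45)*(2*m) = (-2*10 - 45)*(2*m) = (-20 - 45)*(2*m) = -130*m)
(D(K(22)) - 1162773)/(-4323344/(-2046241) + 4954069) = (-130*22 - 1162773)/(-4323344/(-2046241) + 4954069) = (-2860 - 1162773)/(-4323344*(-1/2046241) + 4954069) = -1165633/(4323344/2046241 + 4954069) = -1165633/10137223427973/2046241 = -1165633*2046241/10137223427973 = -2385166035553/10137223427973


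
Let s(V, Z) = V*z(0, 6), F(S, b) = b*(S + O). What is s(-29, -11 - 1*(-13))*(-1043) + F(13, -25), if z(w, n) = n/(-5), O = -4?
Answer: -182607/5 ≈ -36521.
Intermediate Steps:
z(w, n) = -n/5 (z(w, n) = n*(-⅕) = -n/5)
F(S, b) = b*(-4 + S) (F(S, b) = b*(S - 4) = b*(-4 + S))
s(V, Z) = -6*V/5 (s(V, Z) = V*(-⅕*6) = V*(-6/5) = -6*V/5)
s(-29, -11 - 1*(-13))*(-1043) + F(13, -25) = -6/5*(-29)*(-1043) - 25*(-4 + 13) = (174/5)*(-1043) - 25*9 = -181482/5 - 225 = -182607/5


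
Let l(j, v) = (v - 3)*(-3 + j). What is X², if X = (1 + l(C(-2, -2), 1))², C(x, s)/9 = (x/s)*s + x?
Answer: 38950081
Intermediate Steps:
C(x, s) = 18*x (C(x, s) = 9*((x/s)*s + x) = 9*(x + x) = 9*(2*x) = 18*x)
l(j, v) = (-3 + j)*(-3 + v) (l(j, v) = (-3 + v)*(-3 + j) = (-3 + j)*(-3 + v))
X = 6241 (X = (1 + (9 - 54*(-2) - 3*1 + (18*(-2))*1))² = (1 + (9 - 3*(-36) - 3 - 36*1))² = (1 + (9 + 108 - 3 - 36))² = (1 + 78)² = 79² = 6241)
X² = 6241² = 38950081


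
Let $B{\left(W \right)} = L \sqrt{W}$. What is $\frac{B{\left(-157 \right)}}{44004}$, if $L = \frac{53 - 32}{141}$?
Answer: $\frac{7 i \sqrt{157}}{2068188} \approx 4.2409 \cdot 10^{-5} i$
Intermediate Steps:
$L = \frac{7}{47}$ ($L = 21 \cdot \frac{1}{141} = \frac{7}{47} \approx 0.14894$)
$B{\left(W \right)} = \frac{7 \sqrt{W}}{47}$
$\frac{B{\left(-157 \right)}}{44004} = \frac{\frac{7}{47} \sqrt{-157}}{44004} = \frac{7 i \sqrt{157}}{47} \cdot \frac{1}{44004} = \frac{7 i \sqrt{157}}{2068188}$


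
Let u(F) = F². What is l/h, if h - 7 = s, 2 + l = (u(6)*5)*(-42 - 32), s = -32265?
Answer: 6661/16129 ≈ 0.41298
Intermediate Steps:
l = -13322 (l = -2 + (6²*5)*(-42 - 32) = -2 + (36*5)*(-74) = -2 + 180*(-74) = -2 - 13320 = -13322)
h = -32258 (h = 7 - 32265 = -32258)
l/h = -13322/(-32258) = -13322*(-1/32258) = 6661/16129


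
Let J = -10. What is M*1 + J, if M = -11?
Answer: -21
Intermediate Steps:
M*1 + J = -11*1 - 10 = -11 - 10 = -21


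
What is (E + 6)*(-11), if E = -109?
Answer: 1133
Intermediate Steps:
(E + 6)*(-11) = (-109 + 6)*(-11) = -103*(-11) = 1133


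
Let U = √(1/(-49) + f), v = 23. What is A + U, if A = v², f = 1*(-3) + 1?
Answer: 529 + 3*I*√11/7 ≈ 529.0 + 1.4214*I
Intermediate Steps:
f = -2 (f = -3 + 1 = -2)
U = 3*I*√11/7 (U = √(1/(-49) - 2) = √(-1/49 - 2) = √(-99/49) = 3*I*√11/7 ≈ 1.4214*I)
A = 529 (A = 23² = 529)
A + U = 529 + 3*I*√11/7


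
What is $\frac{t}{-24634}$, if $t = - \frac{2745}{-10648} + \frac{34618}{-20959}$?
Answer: $\frac{311080009}{5497605055888} \approx 5.6585 \cdot 10^{-5}$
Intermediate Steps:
$t = - \frac{311080009}{223171432}$ ($t = \left(-2745\right) \left(- \frac{1}{10648}\right) + 34618 \left(- \frac{1}{20959}\right) = \frac{2745}{10648} - \frac{34618}{20959} = - \frac{311080009}{223171432} \approx -1.3939$)
$\frac{t}{-24634} = - \frac{311080009}{223171432 \left(-24634\right)} = \left(- \frac{311080009}{223171432}\right) \left(- \frac{1}{24634}\right) = \frac{311080009}{5497605055888}$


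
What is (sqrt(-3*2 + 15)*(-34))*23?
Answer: -2346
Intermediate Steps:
(sqrt(-3*2 + 15)*(-34))*23 = (sqrt(-6 + 15)*(-34))*23 = (sqrt(9)*(-34))*23 = (3*(-34))*23 = -102*23 = -2346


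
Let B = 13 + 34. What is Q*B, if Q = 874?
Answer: 41078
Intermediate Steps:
B = 47
Q*B = 874*47 = 41078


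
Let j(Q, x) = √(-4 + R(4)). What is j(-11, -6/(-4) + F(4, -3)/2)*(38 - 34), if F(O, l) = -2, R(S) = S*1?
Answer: 0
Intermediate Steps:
R(S) = S
j(Q, x) = 0 (j(Q, x) = √(-4 + 4) = √0 = 0)
j(-11, -6/(-4) + F(4, -3)/2)*(38 - 34) = 0*(38 - 34) = 0*4 = 0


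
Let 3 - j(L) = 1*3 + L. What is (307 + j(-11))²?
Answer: 101124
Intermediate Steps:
j(L) = -L (j(L) = 3 - (1*3 + L) = 3 - (3 + L) = 3 + (-3 - L) = -L)
(307 + j(-11))² = (307 - 1*(-11))² = (307 + 11)² = 318² = 101124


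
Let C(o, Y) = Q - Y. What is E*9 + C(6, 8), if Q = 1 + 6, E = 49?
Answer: 440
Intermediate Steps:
Q = 7
C(o, Y) = 7 - Y
E*9 + C(6, 8) = 49*9 + (7 - 1*8) = 441 + (7 - 8) = 441 - 1 = 440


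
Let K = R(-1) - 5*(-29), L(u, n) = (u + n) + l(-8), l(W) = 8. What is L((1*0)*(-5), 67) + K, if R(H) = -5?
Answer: 215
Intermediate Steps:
L(u, n) = 8 + n + u (L(u, n) = (u + n) + 8 = (n + u) + 8 = 8 + n + u)
K = 140 (K = -5 - 5*(-29) = -5 + 145 = 140)
L((1*0)*(-5), 67) + K = (8 + 67 + (1*0)*(-5)) + 140 = (8 + 67 + 0*(-5)) + 140 = (8 + 67 + 0) + 140 = 75 + 140 = 215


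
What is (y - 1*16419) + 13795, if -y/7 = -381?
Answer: 43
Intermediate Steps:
y = 2667 (y = -7*(-381) = 2667)
(y - 1*16419) + 13795 = (2667 - 1*16419) + 13795 = (2667 - 16419) + 13795 = -13752 + 13795 = 43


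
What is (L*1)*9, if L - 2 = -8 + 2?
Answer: -36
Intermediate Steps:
L = -4 (L = 2 + (-8 + 2) = 2 - 6 = -4)
(L*1)*9 = -4*1*9 = -4*9 = -36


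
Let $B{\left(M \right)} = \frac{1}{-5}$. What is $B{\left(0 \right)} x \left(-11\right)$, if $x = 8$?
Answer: $\frac{88}{5} \approx 17.6$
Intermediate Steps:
$B{\left(M \right)} = - \frac{1}{5}$
$B{\left(0 \right)} x \left(-11\right) = \left(- \frac{1}{5}\right) 8 \left(-11\right) = \left(- \frac{8}{5}\right) \left(-11\right) = \frac{88}{5}$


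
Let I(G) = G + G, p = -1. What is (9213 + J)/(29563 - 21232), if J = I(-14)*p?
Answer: 9241/8331 ≈ 1.1092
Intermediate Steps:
I(G) = 2*G
J = 28 (J = (2*(-14))*(-1) = -28*(-1) = 28)
(9213 + J)/(29563 - 21232) = (9213 + 28)/(29563 - 21232) = 9241/8331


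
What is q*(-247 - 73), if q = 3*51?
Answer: -48960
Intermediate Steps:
q = 153
q*(-247 - 73) = 153*(-247 - 73) = 153*(-320) = -48960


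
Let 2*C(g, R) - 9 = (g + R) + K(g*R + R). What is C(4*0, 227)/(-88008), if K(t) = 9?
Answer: -245/176016 ≈ -0.0013919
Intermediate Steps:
C(g, R) = 9 + R/2 + g/2 (C(g, R) = 9/2 + ((g + R) + 9)/2 = 9/2 + ((R + g) + 9)/2 = 9/2 + (9 + R + g)/2 = 9/2 + (9/2 + R/2 + g/2) = 9 + R/2 + g/2)
C(4*0, 227)/(-88008) = (9 + (½)*227 + (4*0)/2)/(-88008) = (9 + 227/2 + (½)*0)*(-1/88008) = (9 + 227/2 + 0)*(-1/88008) = (245/2)*(-1/88008) = -245/176016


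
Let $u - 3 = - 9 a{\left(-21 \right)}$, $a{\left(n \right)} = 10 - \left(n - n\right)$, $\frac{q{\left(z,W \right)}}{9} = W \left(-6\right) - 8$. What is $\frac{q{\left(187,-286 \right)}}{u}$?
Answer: $- \frac{5124}{29} \approx -176.69$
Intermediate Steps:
$q{\left(z,W \right)} = -72 - 54 W$ ($q{\left(z,W \right)} = 9 \left(W \left(-6\right) - 8\right) = 9 \left(- 6 W - 8\right) = 9 \left(-8 - 6 W\right) = -72 - 54 W$)
$a{\left(n \right)} = 10$ ($a{\left(n \right)} = 10 - 0 = 10 + 0 = 10$)
$u = -87$ ($u = 3 - 90 = -87$)
$\frac{q{\left(187,-286 \right)}}{u} = \frac{-72 - -15444}{-87} = \left(-72 + 15444\right) \left(- \frac{1}{87}\right) = 15372 \left(- \frac{1}{87}\right) = - \frac{5124}{29}$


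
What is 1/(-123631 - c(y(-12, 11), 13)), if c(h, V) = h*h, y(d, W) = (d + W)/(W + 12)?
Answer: -529/65400800 ≈ -8.0886e-6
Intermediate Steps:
y(d, W) = (W + d)/(12 + W)
c(h, V) = h**2
1/(-123631 - c(y(-12, 11), 13)) = 1/(-123631 - ((11 - 12)/(12 + 11))**2) = 1/(-123631 - (-1/23)**2) = 1/(-123631 - 1*1/529) = 1/(-123631 - 1/529) = 1/(-65400800/529) = -529/65400800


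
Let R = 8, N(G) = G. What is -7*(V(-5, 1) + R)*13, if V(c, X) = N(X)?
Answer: -819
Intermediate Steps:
V(c, X) = X
-7*(V(-5, 1) + R)*13 = -7*(1 + 8)*13 = -7*9*13 = -63*13 = -819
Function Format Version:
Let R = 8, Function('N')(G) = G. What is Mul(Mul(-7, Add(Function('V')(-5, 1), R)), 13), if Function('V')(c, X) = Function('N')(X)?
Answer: -819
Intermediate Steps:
Function('V')(c, X) = X
Mul(Mul(-7, Add(Function('V')(-5, 1), R)), 13) = Mul(Mul(-7, Add(1, 8)), 13) = Mul(Mul(-7, 9), 13) = Mul(-63, 13) = -819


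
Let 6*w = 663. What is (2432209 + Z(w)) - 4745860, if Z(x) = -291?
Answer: -2313942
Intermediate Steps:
w = 221/2 (w = (⅙)*663 = 221/2 ≈ 110.50)
(2432209 + Z(w)) - 4745860 = (2432209 - 291) - 4745860 = 2431918 - 4745860 = -2313942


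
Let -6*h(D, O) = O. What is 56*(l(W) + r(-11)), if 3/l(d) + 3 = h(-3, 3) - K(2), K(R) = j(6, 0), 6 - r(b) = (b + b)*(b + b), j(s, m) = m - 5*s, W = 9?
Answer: -1418368/53 ≈ -26762.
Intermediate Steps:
h(D, O) = -O/6
r(b) = 6 - 4*b² (r(b) = 6 - (b + b)*(b + b) = 6 - 2*b*2*b = 6 - 4*b²)
K(R) = -30 (K(R) = 0 - 5*6 = 0 - 30 = -30)
l(d) = 6/53 (l(d) = 3/(-3 + (-⅙*3 - 1*(-30))) = 3/(-3 + (-½ + 30)) = 3/(-3 + 59/2) = 3/(53/2) = 3*(2/53) = 6/53)
56*(l(W) + r(-11)) = 56*(6/53 + (6 - 4*(-11)²)) = 56*(6/53 + (6 - 4*121)) = 56*(6/53 + (6 - 484)) = 56*(6/53 - 478) = 56*(-25328/53) = -1418368/53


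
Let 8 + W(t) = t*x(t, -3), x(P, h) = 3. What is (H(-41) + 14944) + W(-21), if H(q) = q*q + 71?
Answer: 16625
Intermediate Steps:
H(q) = 71 + q² (H(q) = q² + 71 = 71 + q²)
W(t) = -8 + 3*t (W(t) = -8 + t*3 = -8 + 3*t)
(H(-41) + 14944) + W(-21) = ((71 + (-41)²) + 14944) + (-8 + 3*(-21)) = ((71 + 1681) + 14944) + (-8 - 63) = (1752 + 14944) - 71 = 16696 - 71 = 16625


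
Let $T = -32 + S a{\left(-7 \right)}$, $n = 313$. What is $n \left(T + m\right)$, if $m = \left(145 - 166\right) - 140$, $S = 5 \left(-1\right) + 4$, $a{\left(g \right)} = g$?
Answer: $-58218$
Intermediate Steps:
$S = -1$ ($S = -5 + 4 = -1$)
$m = -161$ ($m = -21 - 140 = -161$)
$T = -25$ ($T = -32 - -7 = -32 + 7 = -25$)
$n \left(T + m\right) = 313 \left(-25 - 161\right) = 313 \left(-186\right) = -58218$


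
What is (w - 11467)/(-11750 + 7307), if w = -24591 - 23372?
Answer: 19810/1481 ≈ 13.376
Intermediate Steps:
w = -47963
(w - 11467)/(-11750 + 7307) = (-47963 - 11467)/(-11750 + 7307) = -59430/(-4443) = -59430*(-1/4443) = 19810/1481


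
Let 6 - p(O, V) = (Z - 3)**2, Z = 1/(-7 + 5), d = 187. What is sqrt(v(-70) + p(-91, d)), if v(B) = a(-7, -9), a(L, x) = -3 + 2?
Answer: I*sqrt(29)/2 ≈ 2.6926*I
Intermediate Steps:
Z = -1/2 (Z = 1/(-2) = -1/2 ≈ -0.50000)
a(L, x) = -1
v(B) = -1
p(O, V) = -25/4 (p(O, V) = 6 - (-1/2 - 3)**2 = 6 - (-7/2)**2 = 6 - 1*49/4 = 6 - 49/4 = -25/4)
sqrt(v(-70) + p(-91, d)) = sqrt(-1 - 25/4) = sqrt(-29/4) = I*sqrt(29)/2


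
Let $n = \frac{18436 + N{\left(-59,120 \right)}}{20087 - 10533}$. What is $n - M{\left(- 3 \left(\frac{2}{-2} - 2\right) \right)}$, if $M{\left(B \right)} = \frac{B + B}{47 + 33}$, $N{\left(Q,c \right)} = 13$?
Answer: $\frac{325987}{191080} \approx 1.706$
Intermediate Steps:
$M{\left(B \right)} = \frac{B}{40}$ ($M{\left(B \right)} = \frac{2 B}{80} = 2 B \frac{1}{80} = \frac{B}{40}$)
$n = \frac{18449}{9554}$ ($n = \frac{18436 + 13}{20087 - 10533} = \frac{18449}{9554} \approx 1.931$)
$n - M{\left(- 3 \left(\frac{2}{-2} - 2\right) \right)} = \frac{18449}{9554} - \frac{\left(-3\right) \left(\frac{2}{-2} - 2\right)}{40} = \frac{18449}{9554} - \frac{\left(-3\right) \left(2 \left(- \frac{1}{2}\right) - 2\right)}{40} = \frac{18449}{9554} - \frac{\left(-3\right) \left(-1 - 2\right)}{40} = \frac{18449}{9554} - \frac{\left(-3\right) \left(-3\right)}{40} = \frac{18449}{9554} - \frac{1}{40} \cdot 9 = \frac{18449}{9554} - \frac{9}{40} = \frac{325987}{191080}$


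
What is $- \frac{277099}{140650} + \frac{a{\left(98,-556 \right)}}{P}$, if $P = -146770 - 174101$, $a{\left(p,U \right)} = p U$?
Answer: $- \frac{81249296029}{45130506150} \approx -1.8003$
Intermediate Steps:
$a{\left(p,U \right)} = U p$
$P = -320871$ ($P = -146770 - 174101 = -320871$)
$- \frac{277099}{140650} + \frac{a{\left(98,-556 \right)}}{P} = - \frac{277099}{140650} + \frac{\left(-556\right) 98}{-320871} = \left(-277099\right) \frac{1}{140650} - - \frac{54488}{320871} = - \frac{277099}{140650} + \frac{54488}{320871} = - \frac{81249296029}{45130506150}$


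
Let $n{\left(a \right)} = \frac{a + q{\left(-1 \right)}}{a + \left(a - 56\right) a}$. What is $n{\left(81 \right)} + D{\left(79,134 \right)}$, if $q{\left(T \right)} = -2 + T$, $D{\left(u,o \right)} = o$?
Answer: $\frac{3619}{27} \approx 134.04$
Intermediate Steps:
$n{\left(a \right)} = \frac{-3 + a}{a + a \left(-56 + a\right)}$ ($n{\left(a \right)} = \frac{a - 3}{a + \left(a - 56\right) a} = \frac{-3 + a}{a + \left(-56 + a\right) a} = \frac{-3 + a}{a + a \left(-56 + a\right)}$)
$n{\left(81 \right)} + D{\left(79,134 \right)} = \frac{-3 + 81}{81 \left(-55 + 81\right)} + 134 = \frac{1}{81} \cdot \frac{1}{26} \cdot 78 + 134 = \frac{1}{27} + 134 = \frac{3619}{27}$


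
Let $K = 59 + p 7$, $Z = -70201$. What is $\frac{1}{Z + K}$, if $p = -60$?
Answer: $- \frac{1}{70562} \approx -1.4172 \cdot 10^{-5}$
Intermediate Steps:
$K = -361$ ($K = 59 - 420 = -361$)
$\frac{1}{Z + K} = \frac{1}{-70201 - 361} = \frac{1}{-70562} = - \frac{1}{70562}$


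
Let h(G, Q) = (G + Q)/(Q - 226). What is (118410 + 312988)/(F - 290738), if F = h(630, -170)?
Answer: -42708402/28783177 ≈ -1.4838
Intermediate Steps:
h(G, Q) = (G + Q)/(-226 + Q)
F = -115/99 (F = (630 - 170)/(-226 - 170) = 460/(-396) = -1/396*460 = -115/99 ≈ -1.1616)
(118410 + 312988)/(F - 290738) = (118410 + 312988)/(-115/99 - 290738) = 431398/(-28783177/99) = 431398*(-99/28783177) = -42708402/28783177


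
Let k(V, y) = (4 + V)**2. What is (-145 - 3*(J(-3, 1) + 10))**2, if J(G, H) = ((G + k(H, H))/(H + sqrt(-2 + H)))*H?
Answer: 42175 - 13728*I ≈ 42175.0 - 13728.0*I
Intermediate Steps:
J(G, H) = H*(G + (4 + H)**2)/(H + sqrt(-2 + H)) (J(G, H) = ((G + (4 + H)**2)/(H + sqrt(-2 + H)))*H = H*(G + (4 + H)**2)/(H + sqrt(-2 + H)))
(-145 - 3*(J(-3, 1) + 10))**2 = (-145 - 3*(1*(-3 + (4 + 1)**2)/(1 + sqrt(-2 + 1)) + 10))**2 = (-145 - 3*(1*(-3 + 5**2)/(1 + sqrt(-1)) + 10))**2 = (-145 - 3*(1*(-3 + 25)/(1 + I) + 10))**2 = (-145 - 3*(1*((1 - I)/2)*22 + 10))**2 = (-145 - 3*(11*(1 - I) + 10))**2 = (-145 - 3*(10 + 11*(1 - I)))**2 = (-145 + (-30 - 33*(1 - I)))**2 = (-175 - 33*(1 - I))**2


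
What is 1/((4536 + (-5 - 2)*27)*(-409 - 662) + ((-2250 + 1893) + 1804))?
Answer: -1/4654190 ≈ -2.1486e-7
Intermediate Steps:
1/((4536 + (-5 - 2)*27)*(-409 - 662) + ((-2250 + 1893) + 1804)) = 1/((4536 - 7*27)*(-1071) + (-357 + 1804)) = 1/((4536 - 189)*(-1071) + 1447) = 1/(4347*(-1071) + 1447) = 1/(-4655637 + 1447) = 1/(-4654190) = -1/4654190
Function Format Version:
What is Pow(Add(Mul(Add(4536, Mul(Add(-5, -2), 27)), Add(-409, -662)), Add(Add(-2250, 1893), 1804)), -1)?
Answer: Rational(-1, 4654190) ≈ -2.1486e-7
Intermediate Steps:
Pow(Add(Mul(Add(4536, Mul(Add(-5, -2), 27)), Add(-409, -662)), Add(Add(-2250, 1893), 1804)), -1) = Pow(Add(Mul(Add(4536, Mul(-7, 27)), -1071), Add(-357, 1804)), -1) = Pow(Add(Mul(Add(4536, -189), -1071), 1447), -1) = Pow(Add(Mul(4347, -1071), 1447), -1) = Pow(Add(-4655637, 1447), -1) = Pow(-4654190, -1) = Rational(-1, 4654190)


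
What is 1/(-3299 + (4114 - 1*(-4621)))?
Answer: 1/5436 ≈ 0.00018396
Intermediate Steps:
1/(-3299 + (4114 - 1*(-4621))) = 1/(-3299 + (4114 + 4621)) = 1/(-3299 + 8735) = 1/5436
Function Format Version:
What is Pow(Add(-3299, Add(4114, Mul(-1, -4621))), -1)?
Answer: Rational(1, 5436) ≈ 0.00018396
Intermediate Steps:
Pow(Add(-3299, Add(4114, Mul(-1, -4621))), -1) = Pow(Add(-3299, Add(4114, 4621)), -1) = Pow(Add(-3299, 8735), -1) = Pow(5436, -1) = Rational(1, 5436)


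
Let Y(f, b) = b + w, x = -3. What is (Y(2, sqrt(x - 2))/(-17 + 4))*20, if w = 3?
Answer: -60/13 - 20*I*sqrt(5)/13 ≈ -4.6154 - 3.4401*I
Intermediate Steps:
Y(f, b) = 3 + b (Y(f, b) = b + 3 = 3 + b)
(Y(2, sqrt(x - 2))/(-17 + 4))*20 = ((3 + sqrt(-3 - 2))/(-17 + 4))*20 = ((3 + sqrt(-5))/(-13))*20 = ((3 + I*sqrt(5))*(-1/13))*20 = (-3/13 - I*sqrt(5)/13)*20 = -60/13 - 20*I*sqrt(5)/13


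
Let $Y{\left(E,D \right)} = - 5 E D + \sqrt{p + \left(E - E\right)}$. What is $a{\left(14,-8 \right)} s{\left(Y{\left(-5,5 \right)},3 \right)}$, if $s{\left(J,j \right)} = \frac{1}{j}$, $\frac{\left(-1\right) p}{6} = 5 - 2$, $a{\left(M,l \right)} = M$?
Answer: $\frac{14}{3} \approx 4.6667$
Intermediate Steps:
$p = -18$ ($p = - 6 \left(5 - 2\right) = \left(-6\right) 3 = -18$)
$Y{\left(E,D \right)} = - 5 D E + 3 i \sqrt{2}$ ($Y{\left(E,D \right)} = - 5 E D + \sqrt{-18 + \left(E - E\right)} = - 5 D E + \sqrt{-18 + 0} = - 5 D E + \sqrt{-18} = - 5 D E + 3 i \sqrt{2}$)
$a{\left(14,-8 \right)} s{\left(Y{\left(-5,5 \right)},3 \right)} = \frac{14}{3}$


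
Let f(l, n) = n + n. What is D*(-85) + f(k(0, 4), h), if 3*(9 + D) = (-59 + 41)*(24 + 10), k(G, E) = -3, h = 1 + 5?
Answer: 18117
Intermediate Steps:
h = 6
f(l, n) = 2*n
D = -213 (D = -9 + ((-59 + 41)*(24 + 10))/3 = -9 + (-18*34)/3 = -9 + (⅓)*(-612) = -9 - 204 = -213)
D*(-85) + f(k(0, 4), h) = -213*(-85) + 2*6 = 18105 + 12 = 18117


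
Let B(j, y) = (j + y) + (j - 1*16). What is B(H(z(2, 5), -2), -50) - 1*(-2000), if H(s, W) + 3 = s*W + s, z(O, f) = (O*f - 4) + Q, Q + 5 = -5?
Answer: 1936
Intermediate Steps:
Q = -10 (Q = -5 - 5 = -10)
z(O, f) = -14 + O*f (z(O, f) = (O*f - 4) - 10 = (-4 + O*f) - 10 = -14 + O*f)
H(s, W) = -3 + s + W*s (H(s, W) = -3 + (s*W + s) = -3 + (W*s + s) = -3 + (s + W*s) = -3 + s + W*s)
B(j, y) = -16 + y + 2*j (B(j, y) = (j + y) + (j - 16) = (j + y) + (-16 + j) = -16 + y + 2*j)
B(H(z(2, 5), -2), -50) - 1*(-2000) = (-16 - 50 + 2*(-3 + (-14 + 2*5) - 2*(-14 + 2*5))) - 1*(-2000) = (-16 - 50 + 2*(-3 + (-14 + 10) - 2*(-14 + 10))) + 2000 = (-16 - 50 + 2*(-3 - 4 - 2*(-4))) + 2000 = (-16 - 50 + 2*(-3 - 4 + 8)) + 2000 = (-16 - 50 + 2*1) + 2000 = (-16 - 50 + 2) + 2000 = -64 + 2000 = 1936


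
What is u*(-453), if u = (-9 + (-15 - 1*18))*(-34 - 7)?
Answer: -780066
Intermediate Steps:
u = 1722 (u = (-9 + (-15 - 18))*(-41) = (-9 - 33)*(-41) = -42*(-41) = 1722)
u*(-453) = 1722*(-453) = -780066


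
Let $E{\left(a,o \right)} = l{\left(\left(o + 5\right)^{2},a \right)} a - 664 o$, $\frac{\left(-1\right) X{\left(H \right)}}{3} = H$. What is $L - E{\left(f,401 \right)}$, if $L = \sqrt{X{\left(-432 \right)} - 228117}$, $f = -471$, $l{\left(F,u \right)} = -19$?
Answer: $257315 + 7 i \sqrt{4629} \approx 2.5732 \cdot 10^{5} + 476.26 i$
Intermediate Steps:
$X{\left(H \right)} = - 3 H$
$E{\left(a,o \right)} = - 664 o - 19 a$ ($E{\left(a,o \right)} = - 19 a - 664 o = - 664 o - 19 a$)
$L = 7 i \sqrt{4629}$ ($L = \sqrt{\left(-3\right) \left(-432\right) - 228117} = \sqrt{1296 - 228117} = \sqrt{-226821} = 7 i \sqrt{4629} \approx 476.26 i$)
$L - E{\left(f,401 \right)} = 7 i \sqrt{4629} - \left(\left(-664\right) 401 - -8949\right) = 7 i \sqrt{4629} - \left(-266264 + 8949\right) = 7 i \sqrt{4629} - -257315 = 7 i \sqrt{4629} + 257315 = 257315 + 7 i \sqrt{4629}$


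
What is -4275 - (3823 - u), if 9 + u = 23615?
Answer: 15508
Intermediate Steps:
u = 23606 (u = -9 + 23615 = 23606)
-4275 - (3823 - u) = -4275 - (3823 - 1*23606) = -4275 - (3823 - 23606) = -4275 - 1*(-19783) = -4275 + 19783 = 15508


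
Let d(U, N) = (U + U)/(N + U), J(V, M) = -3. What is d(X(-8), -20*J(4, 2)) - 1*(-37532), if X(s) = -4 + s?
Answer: 75063/2 ≈ 37532.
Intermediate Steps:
d(U, N) = 2*U/(N + U) (d(U, N) = (2*U)/(N + U) = 2*U/(N + U))
d(X(-8), -20*J(4, 2)) - 1*(-37532) = 2*(-4 - 8)/(-20*(-3) + (-4 - 8)) - 1*(-37532) = 2*(-12)/(60 - 12) + 37532 = 2*(-12)/48 + 37532 = 2*(-12)*(1/48) + 37532 = -½ + 37532 = 75063/2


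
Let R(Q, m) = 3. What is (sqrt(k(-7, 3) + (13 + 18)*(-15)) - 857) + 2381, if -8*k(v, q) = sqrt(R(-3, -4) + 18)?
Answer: 1524 + sqrt(-7440 - 2*sqrt(21))/4 ≈ 1524.0 + 21.577*I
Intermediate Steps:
k(v, q) = -sqrt(21)/8 (k(v, q) = -sqrt(3 + 18)/8 = -sqrt(21)/8)
(sqrt(k(-7, 3) + (13 + 18)*(-15)) - 857) + 2381 = (sqrt(-sqrt(21)/8 + (13 + 18)*(-15)) - 857) + 2381 = (sqrt(-sqrt(21)/8 + 31*(-15)) - 857) + 2381 = (sqrt(-sqrt(21)/8 - 465) - 857) + 2381 = (sqrt(-465 - sqrt(21)/8) - 857) + 2381 = (-857 + sqrt(-465 - sqrt(21)/8)) + 2381 = 1524 + sqrt(-465 - sqrt(21)/8)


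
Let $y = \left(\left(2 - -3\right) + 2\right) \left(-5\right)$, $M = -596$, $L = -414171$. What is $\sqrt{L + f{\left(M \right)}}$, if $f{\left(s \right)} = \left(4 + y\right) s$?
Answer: $i \sqrt{395695} \approx 629.04 i$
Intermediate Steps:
$y = -35$ ($y = \left(\left(2 + 3\right) + 2\right) \left(-5\right) = \left(5 + 2\right) \left(-5\right) = 7 \left(-5\right) = -35$)
$f{\left(s \right)} = - 31 s$ ($f{\left(s \right)} = \left(4 - 35\right) s = - 31 s$)
$\sqrt{L + f{\left(M \right)}} = \sqrt{-414171 - -18476} = \sqrt{-414171 + 18476} = \sqrt{-395695} = i \sqrt{395695}$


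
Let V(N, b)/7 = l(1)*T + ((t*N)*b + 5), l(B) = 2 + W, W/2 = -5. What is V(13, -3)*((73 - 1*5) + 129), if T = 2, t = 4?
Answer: -230293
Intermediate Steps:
W = -10 (W = 2*(-5) = -10)
l(B) = -8 (l(B) = 2 - 10 = -8)
V(N, b) = -77 + 28*N*b (V(N, b) = 7*(-8*2 + ((4*N)*b + 5)) = 7*(-16 + (4*N*b + 5)) = 7*(-16 + (5 + 4*N*b)) = 7*(-11 + 4*N*b) = -77 + 28*N*b)
V(13, -3)*((73 - 1*5) + 129) = (-77 + 28*13*(-3))*((73 - 1*5) + 129) = (-77 - 1092)*((73 - 5) + 129) = -1169*(68 + 129) = -1169*197 = -230293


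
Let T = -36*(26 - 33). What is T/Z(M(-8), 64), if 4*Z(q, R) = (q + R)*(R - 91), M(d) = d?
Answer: -⅔ ≈ -0.66667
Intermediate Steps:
T = 252 (T = -36*(-7) = 252)
Z(q, R) = (-91 + R)*(R + q)/4 (Z(q, R) = ((q + R)*(R - 91))/4 = ((R + q)*(-91 + R))/4 = ((-91 + R)*(R + q))/4 = (-91 + R)*(R + q)/4)
T/Z(M(-8), 64) = 252/(-91/4*64 - 91/4*(-8) + (¼)*64² + (¼)*64*(-8)) = 252/(-1456 + 182 + (¼)*4096 - 128) = 252/(-1456 + 182 + 1024 - 128) = 252/(-378) = 252*(-1/378) = -⅔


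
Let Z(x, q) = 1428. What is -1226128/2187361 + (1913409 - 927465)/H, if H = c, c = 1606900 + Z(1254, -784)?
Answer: 23074932475/439749242801 ≈ 0.052473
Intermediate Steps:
c = 1608328 (c = 1606900 + 1428 = 1608328)
H = 1608328
-1226128/2187361 + (1913409 - 927465)/H = -1226128/2187361 + (1913409 - 927465)/1608328 = -1226128*1/2187361 + 985944*(1/1608328) = -1226128/2187361 + 123243/201041 = 23074932475/439749242801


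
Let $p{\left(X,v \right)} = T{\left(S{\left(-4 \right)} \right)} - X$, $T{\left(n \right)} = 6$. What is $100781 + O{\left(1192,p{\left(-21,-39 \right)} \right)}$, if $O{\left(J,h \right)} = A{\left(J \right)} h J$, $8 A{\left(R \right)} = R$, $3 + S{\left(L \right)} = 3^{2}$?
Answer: $4896197$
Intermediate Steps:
$S{\left(L \right)} = 6$ ($S{\left(L \right)} = -3 + 3^{2} = -3 + 9 = 6$)
$A{\left(R \right)} = \frac{R}{8}$
$p{\left(X,v \right)} = 6 - X$
$O{\left(J,h \right)} = \frac{h J^{2}}{8}$ ($O{\left(J,h \right)} = \frac{J}{8} h J = \frac{J h}{8} J = \frac{h J^{2}}{8}$)
$100781 + O{\left(1192,p{\left(-21,-39 \right)} \right)} = 100781 + \frac{\left(6 - -21\right) 1192^{2}}{8} = 100781 + \frac{1}{8} \left(6 + 21\right) 1420864 = 100781 + \frac{1}{8} \cdot 27 \cdot 1420864 = 100781 + 4795416 = 4896197$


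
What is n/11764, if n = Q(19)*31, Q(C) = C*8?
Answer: 1178/2941 ≈ 0.40054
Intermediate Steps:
Q(C) = 8*C
n = 4712 (n = (8*19)*31 = 152*31 = 4712)
n/11764 = 4712/11764 = 4712*(1/11764) = 1178/2941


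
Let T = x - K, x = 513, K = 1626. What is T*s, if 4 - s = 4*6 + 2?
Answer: 24486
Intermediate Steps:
s = -22 (s = 4 - (4*6 + 2) = 4 - (24 + 2) = 4 - 1*26 = 4 - 26 = -22)
T = -1113 (T = 513 - 1*1626 = 513 - 1626 = -1113)
T*s = -1113*(-22) = 24486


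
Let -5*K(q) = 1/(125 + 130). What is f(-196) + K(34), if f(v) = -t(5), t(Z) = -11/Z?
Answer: 2804/1275 ≈ 2.1992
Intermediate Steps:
f(v) = 11/5 (f(v) = -(-11)/5 = -1*(-11/5) = 11/5)
K(q) = -1/1275 (K(q) = -1/(5*(125 + 130)) = -1/5/255 = -1/5*1/255 = -1/1275)
f(-196) + K(34) = 11/5 - 1/1275 = 2804/1275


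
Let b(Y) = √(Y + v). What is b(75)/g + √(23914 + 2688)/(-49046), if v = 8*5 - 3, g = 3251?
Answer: -√26602/49046 + 4*√7/3251 ≈ -7.0166e-5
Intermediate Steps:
v = 37 (v = 40 - 3 = 37)
b(Y) = √(37 + Y) (b(Y) = √(Y + 37) = √(37 + Y))
b(75)/g + √(23914 + 2688)/(-49046) = √(37 + 75)/3251 + √(23914 + 2688)/(-49046) = √112*(1/3251) + √26602*(-1/49046) = (4*√7)*(1/3251) - √26602/49046 = 4*√7/3251 - √26602/49046 = -√26602/49046 + 4*√7/3251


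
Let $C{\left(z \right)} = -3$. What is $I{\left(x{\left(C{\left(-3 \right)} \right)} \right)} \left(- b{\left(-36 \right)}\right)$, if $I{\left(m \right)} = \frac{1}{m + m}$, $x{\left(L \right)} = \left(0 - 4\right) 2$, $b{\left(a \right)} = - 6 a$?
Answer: $\frac{27}{2} \approx 13.5$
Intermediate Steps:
$x{\left(L \right)} = -8$ ($x{\left(L \right)} = \left(-4\right) 2 = -8$)
$I{\left(m \right)} = \frac{1}{2 m}$
$I{\left(x{\left(C{\left(-3 \right)} \right)} \right)} \left(- b{\left(-36 \right)}\right) = \frac{1}{2 \left(-8\right)} \left(- \left(-6\right) \left(-36\right)\right) = \frac{1}{2} \left(- \frac{1}{8}\right) \left(\left(-1\right) 216\right) = \left(- \frac{1}{16}\right) \left(-216\right) = \frac{27}{2}$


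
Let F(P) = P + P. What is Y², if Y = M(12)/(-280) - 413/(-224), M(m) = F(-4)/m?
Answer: 38477209/11289600 ≈ 3.4082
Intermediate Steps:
F(P) = 2*P
M(m) = -8/m (M(m) = (2*(-4))/m = -8/m)
Y = 6203/3360 (Y = -8/12/(-280) - 413/(-224) = -8*1/12*(-1/280) - 413*(-1/224) = -⅔*(-1/280) + 59/32 = 1/420 + 59/32 = 6203/3360 ≈ 1.8461)
Y² = (6203/3360)² = 38477209/11289600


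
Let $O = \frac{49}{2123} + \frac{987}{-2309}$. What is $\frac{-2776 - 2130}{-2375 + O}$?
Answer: $\frac{24049246342}{11644248885} \approx 2.0653$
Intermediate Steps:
$O = - \frac{1982260}{4902007}$ ($O = 49 \cdot \frac{1}{2123} + 987 \left(- \frac{1}{2309}\right) = \frac{49}{2123} - \frac{987}{2309} = - \frac{1982260}{4902007} \approx -0.40438$)
$\frac{-2776 - 2130}{-2375 + O} = \frac{-2776 - 2130}{-2375 - \frac{1982260}{4902007}} = - \frac{4906}{- \frac{11644248885}{4902007}} = \left(-4906\right) \left(- \frac{4902007}{11644248885}\right) = \frac{24049246342}{11644248885}$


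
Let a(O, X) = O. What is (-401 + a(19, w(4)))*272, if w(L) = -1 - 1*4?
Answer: -103904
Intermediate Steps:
w(L) = -5 (w(L) = -1 - 4 = -5)
(-401 + a(19, w(4)))*272 = (-401 + 19)*272 = -382*272 = -103904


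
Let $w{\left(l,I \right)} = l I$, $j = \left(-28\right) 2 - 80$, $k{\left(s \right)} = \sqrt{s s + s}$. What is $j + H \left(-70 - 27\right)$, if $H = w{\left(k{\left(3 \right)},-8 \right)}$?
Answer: $-136 + 1552 \sqrt{3} \approx 2552.1$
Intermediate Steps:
$k{\left(s \right)} = \sqrt{s + s^{2}}$ ($k{\left(s \right)} = \sqrt{s^{2} + s} = \sqrt{s + s^{2}}$)
$j = -136$ ($j = -56 - 80 = -136$)
$w{\left(l,I \right)} = I l$
$H = - 16 \sqrt{3}$ ($H = - 8 \sqrt{3 \left(1 + 3\right)} = - 8 \sqrt{3 \cdot 4} = - 8 \sqrt{12} = - 8 \cdot 2 \sqrt{3} = - 16 \sqrt{3} \approx -27.713$)
$j + H \left(-70 - 27\right) = -136 + - 16 \sqrt{3} \left(-70 - 27\right) = -136 + - 16 \sqrt{3} \left(-97\right) = -136 + 1552 \sqrt{3}$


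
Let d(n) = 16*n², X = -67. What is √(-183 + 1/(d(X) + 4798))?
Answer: 5*I*√42975211006/76622 ≈ 13.528*I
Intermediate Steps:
√(-183 + 1/(d(X) + 4798)) = √(-183 + 1/(16*(-67)² + 4798)) = √(-183 + 1/(16*4489 + 4798)) = √(-183 + 1/(71824 + 4798)) = √(-183 + 1/76622) = √(-14021825/76622) = 5*I*√42975211006/76622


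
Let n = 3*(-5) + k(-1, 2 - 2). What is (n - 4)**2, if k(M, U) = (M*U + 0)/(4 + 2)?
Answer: 361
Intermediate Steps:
k(M, U) = M*U/6 (k(M, U) = (M*U)/6 = (M*U)*(1/6) = M*U/6)
n = -15 (n = 3*(-5) + (1/6)*(-1)*(2 - 2) = -15 + (1/6)*(-1)*0 = -15 + 0 = -15)
(n - 4)**2 = (-15 - 4)**2 = (-19)**2 = 361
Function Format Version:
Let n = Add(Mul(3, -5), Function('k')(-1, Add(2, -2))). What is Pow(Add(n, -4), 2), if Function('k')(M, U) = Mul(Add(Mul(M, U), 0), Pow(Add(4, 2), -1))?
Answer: 361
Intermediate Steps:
Function('k')(M, U) = Mul(Rational(1, 6), M, U) (Function('k')(M, U) = Mul(Mul(M, U), Pow(6, -1)) = Mul(Mul(M, U), Rational(1, 6)) = Mul(Rational(1, 6), M, U))
n = -15 (n = Add(Mul(3, -5), Mul(Rational(1, 6), -1, Add(2, -2))) = Add(-15, Mul(Rational(1, 6), -1, 0)) = Add(-15, 0) = -15)
Pow(Add(n, -4), 2) = Pow(Add(-15, -4), 2) = Pow(-19, 2) = 361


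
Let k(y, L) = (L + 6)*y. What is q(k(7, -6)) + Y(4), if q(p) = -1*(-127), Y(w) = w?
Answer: 131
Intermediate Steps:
k(y, L) = y*(6 + L) (k(y, L) = (6 + L)*y = y*(6 + L))
q(p) = 127
q(k(7, -6)) + Y(4) = 127 + 4 = 131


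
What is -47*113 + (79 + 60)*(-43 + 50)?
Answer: -4338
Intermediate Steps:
-47*113 + (79 + 60)*(-43 + 50) = -5311 + 139*7 = -5311 + 973 = -4338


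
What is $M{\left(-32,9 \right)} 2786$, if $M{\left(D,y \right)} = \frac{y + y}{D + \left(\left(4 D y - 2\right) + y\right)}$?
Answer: $- \frac{50148}{1177} \approx -42.607$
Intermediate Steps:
$M{\left(D,y \right)} = \frac{2 y}{-2 + D + y + 4 D y}$ ($M{\left(D,y \right)} = \frac{2 y}{D + \left(\left(4 D y - 2\right) + y\right)} = \frac{2 y}{D + \left(\left(-2 + 4 D y\right) + y\right)} = \frac{2 y}{D + \left(-2 + y + 4 D y\right)} = \frac{2 y}{-2 + D + y + 4 D y}$)
$M{\left(-32,9 \right)} 2786 = 2 \cdot 9 \frac{1}{-2 - 32 + 9 + 4 \left(-32\right) 9} \cdot 2786 = 2 \cdot 9 \frac{1}{-2 - 32 + 9 - 1152} \cdot 2786 = 2 \cdot 9 \frac{1}{-1177} \cdot 2786 = 2 \cdot 9 \left(- \frac{1}{1177}\right) 2786 = \left(- \frac{18}{1177}\right) 2786 = - \frac{50148}{1177}$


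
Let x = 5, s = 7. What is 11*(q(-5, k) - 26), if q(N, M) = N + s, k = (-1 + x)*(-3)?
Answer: -264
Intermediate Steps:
k = -12 (k = (-1 + 5)*(-3) = 4*(-3) = -12)
q(N, M) = 7 + N (q(N, M) = N + 7 = 7 + N)
11*(q(-5, k) - 26) = 11*((7 - 5) - 26) = 11*(2 - 26) = 11*(-24) = -264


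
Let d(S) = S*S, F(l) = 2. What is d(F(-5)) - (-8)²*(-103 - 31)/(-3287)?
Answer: 4572/3287 ≈ 1.3909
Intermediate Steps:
d(S) = S²
d(F(-5)) - (-8)²*(-103 - 31)/(-3287) = 2² - (-8)²*(-103 - 31)/(-3287) = 4 - 64*(-134)*(-1)/3287 = 4 - (-8576)*(-1)/3287 = 4 - 1*8576/3287 = 4 - 8576/3287 = 4572/3287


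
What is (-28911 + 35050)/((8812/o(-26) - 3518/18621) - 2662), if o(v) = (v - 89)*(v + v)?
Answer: -170899906905/74070044837 ≈ -2.3073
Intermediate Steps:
o(v) = 2*v*(-89 + v) (o(v) = (-89 + v)*(2*v) = 2*v*(-89 + v))
(-28911 + 35050)/((8812/o(-26) - 3518/18621) - 2662) = (-28911 + 35050)/((8812/((2*(-26)*(-89 - 26))) - 3518/18621) - 2662) = 6139/((8812/((2*(-26)*(-115))) - 3518*1/18621) - 2662) = 6139/((8812/5980 - 3518/18621) - 2662) = 6139/((8812*(1/5980) - 3518/18621) - 2662) = 6139/((2203/1495 - 3518/18621) - 2662) = 6139/(35762653/27838395 - 2662) = 6139/(-74070044837/27838395) = 6139*(-27838395/74070044837) = -170899906905/74070044837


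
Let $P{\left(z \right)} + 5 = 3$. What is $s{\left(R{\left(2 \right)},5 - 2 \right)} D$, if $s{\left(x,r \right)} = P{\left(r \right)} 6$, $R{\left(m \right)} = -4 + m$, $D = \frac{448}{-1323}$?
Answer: $\frac{256}{63} \approx 4.0635$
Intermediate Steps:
$P{\left(z \right)} = -2$ ($P{\left(z \right)} = -5 + 3 = -2$)
$D = - \frac{64}{189}$ ($D = 448 \left(- \frac{1}{1323}\right) = - \frac{64}{189} \approx -0.33862$)
$s{\left(x,r \right)} = -12$ ($s{\left(x,r \right)} = \left(-2\right) 6 = -12$)
$s{\left(R{\left(2 \right)},5 - 2 \right)} D = \left(-12\right) \left(- \frac{64}{189}\right) = \frac{256}{63}$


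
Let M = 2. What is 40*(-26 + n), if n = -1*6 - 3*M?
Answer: -1520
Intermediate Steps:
n = -12 (n = -1*6 - 3*2 = -6 - 6 = -12)
40*(-26 + n) = 40*(-26 - 12) = 40*(-38) = -1520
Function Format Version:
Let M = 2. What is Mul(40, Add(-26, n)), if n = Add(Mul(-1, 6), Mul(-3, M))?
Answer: -1520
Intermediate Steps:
n = -12 (n = Add(Mul(-1, 6), Mul(-3, 2)) = Add(-6, -6) = -12)
Mul(40, Add(-26, n)) = Mul(40, Add(-26, -12)) = Mul(40, -38) = -1520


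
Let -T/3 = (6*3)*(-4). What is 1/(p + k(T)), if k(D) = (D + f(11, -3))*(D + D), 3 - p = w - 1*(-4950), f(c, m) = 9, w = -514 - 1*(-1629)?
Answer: 1/91138 ≈ 1.0972e-5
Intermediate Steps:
w = 1115 (w = -514 + 1629 = 1115)
p = -6062 (p = 3 - (1115 - 1*(-4950)) = 3 - (1115 + 4950) = 3 - 1*6065 = 3 - 6065 = -6062)
T = 216 (T = -3*6*3*(-4) = -54*(-4) = -3*(-72) = 216)
k(D) = 2*D*(9 + D) (k(D) = (D + 9)*(D + D) = (9 + D)*(2*D) = 2*D*(9 + D))
1/(p + k(T)) = 1/(-6062 + 2*216*(9 + 216)) = 1/(-6062 + 2*216*225) = 1/(-6062 + 97200) = 1/91138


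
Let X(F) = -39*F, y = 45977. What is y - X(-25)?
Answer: 45002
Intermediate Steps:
y - X(-25) = 45977 - (-39)*(-25) = 45977 - 1*975 = 45977 - 975 = 45002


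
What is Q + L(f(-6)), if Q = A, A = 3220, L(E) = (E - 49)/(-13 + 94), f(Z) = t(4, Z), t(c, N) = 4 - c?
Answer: 260771/81 ≈ 3219.4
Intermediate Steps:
f(Z) = 0 (f(Z) = 4 - 1*4 = 4 - 4 = 0)
L(E) = -49/81 + E/81 (L(E) = (-49 + E)/81 = (-49 + E)*(1/81) = -49/81 + E/81)
Q = 3220
Q + L(f(-6)) = 3220 + (-49/81 + (1/81)*0) = 3220 + (-49/81 + 0) = 3220 - 49/81 = 260771/81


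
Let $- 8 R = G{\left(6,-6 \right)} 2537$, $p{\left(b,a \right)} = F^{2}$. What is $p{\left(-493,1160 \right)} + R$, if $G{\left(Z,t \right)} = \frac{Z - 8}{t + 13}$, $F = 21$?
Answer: $\frac{14885}{28} \approx 531.61$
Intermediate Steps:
$p{\left(b,a \right)} = 441$ ($p{\left(b,a \right)} = 21^{2} = 441$)
$G{\left(Z,t \right)} = \frac{-8 + Z}{13 + t}$
$R = \frac{2537}{28}$ ($R = - \frac{\frac{-8 + 6}{13 - 6} \cdot 2537}{8} = - \frac{\frac{1}{7} \left(-2\right) 2537}{8} = - \frac{\left(- \frac{2}{7}\right) 2537}{8} = \left(- \frac{1}{8}\right) \left(- \frac{5074}{7}\right) = \frac{2537}{28} \approx 90.607$)
$p{\left(-493,1160 \right)} + R = 441 + \frac{2537}{28} = \frac{14885}{28}$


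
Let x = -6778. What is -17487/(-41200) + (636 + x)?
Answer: -253032913/41200 ≈ -6141.6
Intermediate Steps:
-17487/(-41200) + (636 + x) = -17487/(-41200) + (636 - 6778) = -17487*(-1/41200) - 6142 = 17487/41200 - 6142 = -253032913/41200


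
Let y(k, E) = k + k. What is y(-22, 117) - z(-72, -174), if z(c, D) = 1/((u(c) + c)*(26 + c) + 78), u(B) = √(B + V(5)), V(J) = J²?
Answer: -255015839/5795776 - 23*I*√47/5795776 ≈ -44.0 - 2.7206e-5*I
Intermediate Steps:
y(k, E) = 2*k
u(B) = √(25 + B) (u(B) = √(B + 5²) = √(B + 25) = √(25 + B))
z(c, D) = 1/(78 + (26 + c)*(c + √(25 + c))) (z(c, D) = 1/((√(25 + c) + c)*(26 + c) + 78) = 1/((c + √(25 + c))*(26 + c) + 78) = 1/((26 + c)*(c + √(25 + c)) + 78) = 1/(78 + (26 + c)*(c + √(25 + c))))
y(-22, 117) - z(-72, -174) = 2*(-22) - 1/(78 + (-72)² + 26*(-72) + 26*√(25 - 72) - 72*√(25 - 72)) = -44 - 1/(78 + 5184 - 1872 + 26*√(-47) - 72*I*√47) = -44 - 1/(78 + 5184 - 1872 + 26*(I*√47) - 72*I*√47) = -44 - 1/(78 + 5184 - 1872 + 26*I*√47 - 72*I*√47) = -44 - 1/(3390 - 46*I*√47)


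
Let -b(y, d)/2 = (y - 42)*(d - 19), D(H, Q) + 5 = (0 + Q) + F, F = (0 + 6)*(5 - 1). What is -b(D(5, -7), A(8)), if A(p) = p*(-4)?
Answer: 3060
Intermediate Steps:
A(p) = -4*p
F = 24 (F = 6*4 = 24)
D(H, Q) = 19 + Q (D(H, Q) = -5 + ((0 + Q) + 24) = -5 + (Q + 24) = -5 + (24 + Q) = 19 + Q)
b(y, d) = -2*(-42 + y)*(-19 + d) (b(y, d) = -2*(y - 42)*(d - 19) = -2*(-42 + y)*(-19 + d))
-b(D(5, -7), A(8)) = -(-1596 + 38*(19 - 7) + 84*(-4*8) - 2*(-4*8)*(19 - 7)) = -(-1596 + 38*12 + 84*(-32) - 2*(-32)*12) = -(-1596 + 456 - 2688 + 768) = -1*(-3060) = 3060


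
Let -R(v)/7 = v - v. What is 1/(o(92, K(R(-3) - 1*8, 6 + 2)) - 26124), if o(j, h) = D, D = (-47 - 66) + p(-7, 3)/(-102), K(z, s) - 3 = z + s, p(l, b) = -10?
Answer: -51/1338082 ≈ -3.8114e-5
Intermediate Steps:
R(v) = 0 (R(v) = -7*(v - v) = -7*0 = 0)
K(z, s) = 3 + s + z (K(z, s) = 3 + (z + s) = 3 + (s + z) = 3 + s + z)
D = -5758/51 (D = (-47 - 66) - 10/(-102) = -113 - 10*(-1/102) = -113 + 5/51 = -5758/51 ≈ -112.90)
o(j, h) = -5758/51
1/(o(92, K(R(-3) - 1*8, 6 + 2)) - 26124) = 1/(-5758/51 - 26124) = 1/(-1338082/51) = -51/1338082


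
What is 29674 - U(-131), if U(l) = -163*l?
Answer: 8321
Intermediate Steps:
29674 - U(-131) = 29674 - (-163)*(-131) = 29674 - 1*21353 = 29674 - 21353 = 8321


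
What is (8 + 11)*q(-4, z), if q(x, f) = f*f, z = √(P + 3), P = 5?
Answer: 152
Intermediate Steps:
z = 2*√2 (z = √(5 + 3) = √8 = 2*√2 ≈ 2.8284)
q(x, f) = f²
(8 + 11)*q(-4, z) = (8 + 11)*(2*√2)² = 19*8 = 152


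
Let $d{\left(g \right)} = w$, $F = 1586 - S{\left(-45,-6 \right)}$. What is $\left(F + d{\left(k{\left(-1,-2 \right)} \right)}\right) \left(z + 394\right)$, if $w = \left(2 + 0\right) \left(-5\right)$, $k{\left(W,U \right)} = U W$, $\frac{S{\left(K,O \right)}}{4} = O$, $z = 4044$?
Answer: $7100800$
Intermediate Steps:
$S{\left(K,O \right)} = 4 O$
$w = -10$ ($w = 2 \left(-5\right) = -10$)
$F = 1610$ ($F = 1586 - 4 \left(-6\right) = 1586 - -24 = 1586 + 24 = 1610$)
$d{\left(g \right)} = -10$
$\left(F + d{\left(k{\left(-1,-2 \right)} \right)}\right) \left(z + 394\right) = \left(1610 - 10\right) \left(4044 + 394\right) = 1600 \cdot 4438 = 7100800$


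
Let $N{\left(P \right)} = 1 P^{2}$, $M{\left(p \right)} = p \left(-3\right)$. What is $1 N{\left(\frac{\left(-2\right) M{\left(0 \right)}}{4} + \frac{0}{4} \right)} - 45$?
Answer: $-45$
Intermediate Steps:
$M{\left(p \right)} = - 3 p$
$N{\left(P \right)} = P^{2}$
$1 N{\left(\frac{\left(-2\right) M{\left(0 \right)}}{4} + \frac{0}{4} \right)} - 45 = 1 \left(\frac{\left(-2\right) \left(\left(-3\right) 0\right)}{4} + \frac{0}{4}\right)^{2} - 45 = 1 \left(\left(-2\right) 0 \cdot \frac{1}{4} + 0 \cdot \frac{1}{4}\right)^{2} - 45 = 1 \left(0 \cdot \frac{1}{4} + 0\right)^{2} - 45 = 1 \left(0 + 0\right)^{2} - 45 = 1 \cdot 0^{2} - 45 = 1 \cdot 0 - 45 = 0 - 45 = -45$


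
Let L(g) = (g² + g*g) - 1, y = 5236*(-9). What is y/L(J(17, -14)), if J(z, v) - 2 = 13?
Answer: -47124/449 ≈ -104.95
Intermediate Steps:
y = -47124
J(z, v) = 15 (J(z, v) = 2 + 13 = 15)
L(g) = -1 + 2*g² (L(g) = (g² + g²) - 1 = 2*g² - 1 = -1 + 2*g²)
y/L(J(17, -14)) = -47124/(-1 + 2*15²) = -47124/(-1 + 2*225) = -47124/(-1 + 450) = -47124/449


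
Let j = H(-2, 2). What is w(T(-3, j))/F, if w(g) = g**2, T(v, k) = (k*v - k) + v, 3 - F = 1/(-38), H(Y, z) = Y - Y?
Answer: 342/115 ≈ 2.9739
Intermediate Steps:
H(Y, z) = 0
j = 0
F = 115/38 (F = 3 - 1/(-38) = 3 - 1*(-1/38) = 3 + 1/38 = 115/38 ≈ 3.0263)
T(v, k) = v - k + k*v (T(v, k) = (-k + k*v) + v = v - k + k*v)
w(T(-3, j))/F = (-3 - 1*0 + 0*(-3))**2/(115/38) = (-3 + 0 + 0)**2*(38/115) = (-3)**2*(38/115) = 9*(38/115) = 342/115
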